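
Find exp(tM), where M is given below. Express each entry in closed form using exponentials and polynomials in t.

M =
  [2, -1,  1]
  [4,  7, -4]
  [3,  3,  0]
e^{tM} =
  [-t*exp(3*t) + exp(3*t), -t*exp(3*t), t*exp(3*t)]
  [4*t*exp(3*t), 4*t*exp(3*t) + exp(3*t), -4*t*exp(3*t)]
  [3*t*exp(3*t), 3*t*exp(3*t), -3*t*exp(3*t) + exp(3*t)]

Strategy: write M = P · J · P⁻¹ where J is a Jordan canonical form, so e^{tM} = P · e^{tJ} · P⁻¹, and e^{tJ} can be computed block-by-block.

M has Jordan form
J =
  [3, 1, 0]
  [0, 3, 0]
  [0, 0, 3]
(up to reordering of blocks).

Per-block formulas:
  For a 1×1 block at λ = 3: exp(t · [3]) = [e^(3t)].
  For a 2×2 Jordan block J_2(3): exp(t · J_2(3)) = e^(3t)·(I + t·N), where N is the 2×2 nilpotent shift.

After assembling e^{tJ} and conjugating by P, we get:

e^{tM} =
  [-t*exp(3*t) + exp(3*t), -t*exp(3*t), t*exp(3*t)]
  [4*t*exp(3*t), 4*t*exp(3*t) + exp(3*t), -4*t*exp(3*t)]
  [3*t*exp(3*t), 3*t*exp(3*t), -3*t*exp(3*t) + exp(3*t)]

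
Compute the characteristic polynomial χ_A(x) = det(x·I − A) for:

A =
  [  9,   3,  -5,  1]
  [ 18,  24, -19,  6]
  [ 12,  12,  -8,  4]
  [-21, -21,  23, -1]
x^4 - 24*x^3 + 216*x^2 - 864*x + 1296

Expanding det(x·I − A) (e.g. by cofactor expansion or by noting that A is similar to its Jordan form J, which has the same characteristic polynomial as A) gives
  χ_A(x) = x^4 - 24*x^3 + 216*x^2 - 864*x + 1296
which factors as (x - 6)^4. The eigenvalues (with algebraic multiplicities) are λ = 6 with multiplicity 4.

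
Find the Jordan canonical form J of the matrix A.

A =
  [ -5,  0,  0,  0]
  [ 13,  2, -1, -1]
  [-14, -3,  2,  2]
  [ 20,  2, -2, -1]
J_1(-5) ⊕ J_3(1)

The characteristic polynomial is
  det(x·I − A) = x^4 + 2*x^3 - 12*x^2 + 14*x - 5 = (x - 1)^3*(x + 5)

Eigenvalues and multiplicities (the geometric multiplicity of λ is n − rank(A − λI), which equals the number of Jordan blocks for λ):
  λ = -5: algebraic multiplicity = 1, geometric multiplicity = 1
  λ = 1: algebraic multiplicity = 3, geometric multiplicity = 1

Determining the block sizes for each eigenvalue:
  λ = -5: one block (gm = 1), so the single block has size am = 1 → block sizes [1]
  λ = 1: one block (gm = 1), so the single block has size am = 3 → block sizes [3]

Assembling the blocks gives a Jordan form
J =
  [-5, 0, 0, 0]
  [ 0, 1, 1, 0]
  [ 0, 0, 1, 1]
  [ 0, 0, 0, 1]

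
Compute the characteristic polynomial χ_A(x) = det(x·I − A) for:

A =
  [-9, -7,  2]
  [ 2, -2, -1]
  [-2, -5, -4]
x^3 + 15*x^2 + 75*x + 125

Expanding det(x·I − A) (e.g. by cofactor expansion or by noting that A is similar to its Jordan form J, which has the same characteristic polynomial as A) gives
  χ_A(x) = x^3 + 15*x^2 + 75*x + 125
which factors as (x + 5)^3. The eigenvalues (with algebraic multiplicities) are λ = -5 with multiplicity 3.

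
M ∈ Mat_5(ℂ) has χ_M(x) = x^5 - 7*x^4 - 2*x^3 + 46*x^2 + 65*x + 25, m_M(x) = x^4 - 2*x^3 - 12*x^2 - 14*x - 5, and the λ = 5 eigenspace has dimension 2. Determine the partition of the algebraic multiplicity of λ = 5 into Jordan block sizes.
Block sizes for λ = 5: [1, 1]

Step 1 — from the characteristic polynomial, algebraic multiplicity of λ = 5 is 2. From dim ker(M − (5)·I) = 2, there are exactly 2 Jordan blocks for λ = 5.
Step 2 — from the minimal polynomial, the factor (x − 5) tells us the largest block for λ = 5 has size 1.
Step 3 — with total size 2, 2 blocks, and largest block 1, the block sizes (in nonincreasing order) are [1, 1].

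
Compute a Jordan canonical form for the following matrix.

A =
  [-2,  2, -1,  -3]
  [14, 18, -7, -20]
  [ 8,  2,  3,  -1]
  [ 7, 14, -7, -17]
J_2(-3) ⊕ J_2(4)

The characteristic polynomial is
  det(x·I − A) = x^4 - 2*x^3 - 23*x^2 + 24*x + 144 = (x - 4)^2*(x + 3)^2

Eigenvalues and multiplicities (the geometric multiplicity of λ is n − rank(A − λI), which equals the number of Jordan blocks for λ):
  λ = -3: algebraic multiplicity = 2, geometric multiplicity = 1
  λ = 4: algebraic multiplicity = 2, geometric multiplicity = 1

Determining the block sizes for each eigenvalue:
  λ = -3: one block (gm = 1), so the single block has size am = 2 → block sizes [2]
  λ = 4: one block (gm = 1), so the single block has size am = 2 → block sizes [2]

Assembling the blocks gives a Jordan form
J =
  [-3,  1, 0, 0]
  [ 0, -3, 0, 0]
  [ 0,  0, 4, 1]
  [ 0,  0, 0, 4]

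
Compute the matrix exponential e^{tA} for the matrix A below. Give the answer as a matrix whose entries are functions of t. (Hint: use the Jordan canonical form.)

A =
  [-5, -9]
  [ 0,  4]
e^{tA} =
  [exp(-5*t), -exp(4*t) + exp(-5*t)]
  [0, exp(4*t)]

Strategy: write A = P · J · P⁻¹ where J is a Jordan canonical form, so e^{tA} = P · e^{tJ} · P⁻¹, and e^{tJ} can be computed block-by-block.

A has Jordan form
J =
  [-5, 0]
  [ 0, 4]
(up to reordering of blocks).

Per-block formulas:
  For a 1×1 block at λ = -5: exp(t · [-5]) = [e^(-5t)].
  For a 1×1 block at λ = 4: exp(t · [4]) = [e^(4t)].

After assembling e^{tJ} and conjugating by P, we get:

e^{tA} =
  [exp(-5*t), -exp(4*t) + exp(-5*t)]
  [0, exp(4*t)]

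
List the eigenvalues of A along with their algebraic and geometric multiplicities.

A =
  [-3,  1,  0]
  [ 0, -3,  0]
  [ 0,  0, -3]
λ = -3: alg = 3, geom = 2

Step 1 — factor the characteristic polynomial to read off the algebraic multiplicities:
  χ_A(x) = (x + 3)^3

Step 2 — compute geometric multiplicities via the rank-nullity identity g(λ) = n − rank(A − λI):
  rank(A − (-3)·I) = 1, so dim ker(A − (-3)·I) = n − 1 = 2

Summary:
  λ = -3: algebraic multiplicity = 3, geometric multiplicity = 2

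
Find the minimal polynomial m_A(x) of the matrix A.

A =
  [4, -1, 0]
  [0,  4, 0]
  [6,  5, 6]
x^3 - 14*x^2 + 64*x - 96

The characteristic polynomial is χ_A(x) = (x - 6)*(x - 4)^2, so the eigenvalues are known. The minimal polynomial is
  m_A(x) = Π_λ (x − λ)^{k_λ}
where k_λ is the size of the *largest* Jordan block for λ (equivalently, the smallest k with (A − λI)^k v = 0 for every generalised eigenvector v of λ).

  λ = 4: largest Jordan block has size 2, contributing (x − 4)^2
  λ = 6: largest Jordan block has size 1, contributing (x − 6)

So m_A(x) = (x - 6)*(x - 4)^2 = x^3 - 14*x^2 + 64*x - 96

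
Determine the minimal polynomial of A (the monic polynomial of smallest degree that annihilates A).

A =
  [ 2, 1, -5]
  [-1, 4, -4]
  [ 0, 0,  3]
x^3 - 9*x^2 + 27*x - 27

The characteristic polynomial is χ_A(x) = (x - 3)^3, so the eigenvalues are known. The minimal polynomial is
  m_A(x) = Π_λ (x − λ)^{k_λ}
where k_λ is the size of the *largest* Jordan block for λ (equivalently, the smallest k with (A − λI)^k v = 0 for every generalised eigenvector v of λ).

  λ = 3: largest Jordan block has size 3, contributing (x − 3)^3

So m_A(x) = (x - 3)^3 = x^3 - 9*x^2 + 27*x - 27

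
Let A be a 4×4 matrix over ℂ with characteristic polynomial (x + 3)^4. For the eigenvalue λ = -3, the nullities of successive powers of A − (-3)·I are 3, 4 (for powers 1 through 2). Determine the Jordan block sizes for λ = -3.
Block sizes for λ = -3: [2, 1, 1]

From the dimensions of kernels of powers, the number of Jordan blocks of size at least j is d_j − d_{j−1} where d_j = dim ker(N^j) (with d_0 = 0). Computing the differences gives [3, 1].
The number of blocks of size exactly k is (#blocks of size ≥ k) − (#blocks of size ≥ k + 1), so the partition is: 2 block(s) of size 1, 1 block(s) of size 2.
In nonincreasing order the block sizes are [2, 1, 1].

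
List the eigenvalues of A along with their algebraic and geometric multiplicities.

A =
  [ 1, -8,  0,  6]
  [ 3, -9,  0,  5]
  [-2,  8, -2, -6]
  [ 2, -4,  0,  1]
λ = -3: alg = 2, geom = 1; λ = -2: alg = 1, geom = 1; λ = -1: alg = 1, geom = 1

Step 1 — factor the characteristic polynomial to read off the algebraic multiplicities:
  χ_A(x) = (x + 1)*(x + 2)*(x + 3)^2

Step 2 — compute geometric multiplicities via the rank-nullity identity g(λ) = n − rank(A − λI):
  rank(A − (-3)·I) = 3, so dim ker(A − (-3)·I) = n − 3 = 1
  rank(A − (-2)·I) = 3, so dim ker(A − (-2)·I) = n − 3 = 1
  rank(A − (-1)·I) = 3, so dim ker(A − (-1)·I) = n − 3 = 1

Summary:
  λ = -3: algebraic multiplicity = 2, geometric multiplicity = 1
  λ = -2: algebraic multiplicity = 1, geometric multiplicity = 1
  λ = -1: algebraic multiplicity = 1, geometric multiplicity = 1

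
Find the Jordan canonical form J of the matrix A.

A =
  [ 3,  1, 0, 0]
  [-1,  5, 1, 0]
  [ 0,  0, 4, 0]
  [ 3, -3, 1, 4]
J_3(4) ⊕ J_1(4)

The characteristic polynomial is
  det(x·I − A) = x^4 - 16*x^3 + 96*x^2 - 256*x + 256 = (x - 4)^4

Eigenvalues and multiplicities (the geometric multiplicity of λ is n − rank(A − λI), which equals the number of Jordan blocks for λ):
  λ = 4: algebraic multiplicity = 4, geometric multiplicity = 2

Determining the block sizes for each eigenvalue:
  λ = 4: with am = 4 and gm = 2, the partition is not yet determined (e.g. several partitions of 4 into 2 parts exist). Let N = A − (4)·I. Computing rank(N^1) = 2, rank(N^2) = 1, rank(N^3) = 0; the number of blocks of size ≥ j is rank(N^{j−1}) − rank(N^j), giving [2, 1, 1]. So we have 1 block(s) of size 3, 1 block(s) of size 1 → block sizes [3, 1]

Assembling the blocks gives a Jordan form
J =
  [4, 1, 0, 0]
  [0, 4, 1, 0]
  [0, 0, 4, 0]
  [0, 0, 0, 4]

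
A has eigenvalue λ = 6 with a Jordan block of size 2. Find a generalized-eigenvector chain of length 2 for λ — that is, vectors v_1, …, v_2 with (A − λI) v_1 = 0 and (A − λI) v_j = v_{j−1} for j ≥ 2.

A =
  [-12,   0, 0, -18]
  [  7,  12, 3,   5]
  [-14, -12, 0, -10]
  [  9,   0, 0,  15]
A Jordan chain for λ = 6 of length 2:
v_1 = (0, 6, -12, 0)ᵀ
v_2 = (0, 1, 0, 0)ᵀ

Let N = A − (6)·I. We want v_2 with N^2 v_2 = 0 but N^1 v_2 ≠ 0; then v_{j-1} := N · v_j for j = 2, …, 2.

Pick v_2 = (0, 1, 0, 0)ᵀ.
Then v_1 = N · v_2 = (0, 6, -12, 0)ᵀ.

Sanity check: (A − (6)·I) v_1 = (0, 0, 0, 0)ᵀ = 0. ✓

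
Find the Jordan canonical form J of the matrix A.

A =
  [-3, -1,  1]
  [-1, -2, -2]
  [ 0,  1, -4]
J_3(-3)

The characteristic polynomial is
  det(x·I − A) = x^3 + 9*x^2 + 27*x + 27 = (x + 3)^3

Eigenvalues and multiplicities (the geometric multiplicity of λ is n − rank(A − λI), which equals the number of Jordan blocks for λ):
  λ = -3: algebraic multiplicity = 3, geometric multiplicity = 1

Determining the block sizes for each eigenvalue:
  λ = -3: one block (gm = 1), so the single block has size am = 3 → block sizes [3]

Assembling the blocks gives a Jordan form
J =
  [-3,  1,  0]
  [ 0, -3,  1]
  [ 0,  0, -3]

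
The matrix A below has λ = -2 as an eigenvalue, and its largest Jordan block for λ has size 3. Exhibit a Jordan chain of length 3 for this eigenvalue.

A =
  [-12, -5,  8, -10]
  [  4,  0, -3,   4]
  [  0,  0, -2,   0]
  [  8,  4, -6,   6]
A Jordan chain for λ = -2 of length 3:
v_1 = (-5, 2, 0, 4)ᵀ
v_2 = (8, -3, 0, -6)ᵀ
v_3 = (0, 0, 1, 0)ᵀ

Let N = A − (-2)·I. We want v_3 with N^3 v_3 = 0 but N^2 v_3 ≠ 0; then v_{j-1} := N · v_j for j = 3, …, 2.

Pick v_3 = (0, 0, 1, 0)ᵀ.
Then v_2 = N · v_3 = (8, -3, 0, -6)ᵀ.
Then v_1 = N · v_2 = (-5, 2, 0, 4)ᵀ.

Sanity check: (A − (-2)·I) v_1 = (0, 0, 0, 0)ᵀ = 0. ✓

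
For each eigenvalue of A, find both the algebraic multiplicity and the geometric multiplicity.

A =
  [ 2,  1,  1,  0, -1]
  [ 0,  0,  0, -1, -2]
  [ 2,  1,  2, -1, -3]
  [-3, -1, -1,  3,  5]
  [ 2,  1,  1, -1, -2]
λ = 1: alg = 5, geom = 2

Step 1 — factor the characteristic polynomial to read off the algebraic multiplicities:
  χ_A(x) = (x - 1)^5

Step 2 — compute geometric multiplicities via the rank-nullity identity g(λ) = n − rank(A − λI):
  rank(A − (1)·I) = 3, so dim ker(A − (1)·I) = n − 3 = 2

Summary:
  λ = 1: algebraic multiplicity = 5, geometric multiplicity = 2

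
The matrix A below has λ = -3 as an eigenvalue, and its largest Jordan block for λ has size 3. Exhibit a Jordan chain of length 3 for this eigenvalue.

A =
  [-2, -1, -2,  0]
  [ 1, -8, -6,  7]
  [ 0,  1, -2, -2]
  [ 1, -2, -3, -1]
A Jordan chain for λ = -3 of length 3:
v_1 = (-2, 2, -2, 0)ᵀ
v_2 = (3, 7, -1, 4)ᵀ
v_3 = (2, -1, 0, 0)ᵀ

Let N = A − (-3)·I. We want v_3 with N^3 v_3 = 0 but N^2 v_3 ≠ 0; then v_{j-1} := N · v_j for j = 3, …, 2.

Pick v_3 = (2, -1, 0, 0)ᵀ.
Then v_2 = N · v_3 = (3, 7, -1, 4)ᵀ.
Then v_1 = N · v_2 = (-2, 2, -2, 0)ᵀ.

Sanity check: (A − (-3)·I) v_1 = (0, 0, 0, 0)ᵀ = 0. ✓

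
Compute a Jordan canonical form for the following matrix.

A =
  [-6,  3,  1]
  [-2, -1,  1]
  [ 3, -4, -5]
J_3(-4)

The characteristic polynomial is
  det(x·I − A) = x^3 + 12*x^2 + 48*x + 64 = (x + 4)^3

Eigenvalues and multiplicities (the geometric multiplicity of λ is n − rank(A − λI), which equals the number of Jordan blocks for λ):
  λ = -4: algebraic multiplicity = 3, geometric multiplicity = 1

Determining the block sizes for each eigenvalue:
  λ = -4: one block (gm = 1), so the single block has size am = 3 → block sizes [3]

Assembling the blocks gives a Jordan form
J =
  [-4,  1,  0]
  [ 0, -4,  1]
  [ 0,  0, -4]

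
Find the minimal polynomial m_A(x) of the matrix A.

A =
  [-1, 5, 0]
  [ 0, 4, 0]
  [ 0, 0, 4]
x^2 - 3*x - 4

The characteristic polynomial is χ_A(x) = (x - 4)^2*(x + 1), so the eigenvalues are known. The minimal polynomial is
  m_A(x) = Π_λ (x − λ)^{k_λ}
where k_λ is the size of the *largest* Jordan block for λ (equivalently, the smallest k with (A − λI)^k v = 0 for every generalised eigenvector v of λ).

  λ = -1: largest Jordan block has size 1, contributing (x + 1)
  λ = 4: largest Jordan block has size 1, contributing (x − 4)

So m_A(x) = (x - 4)*(x + 1) = x^2 - 3*x - 4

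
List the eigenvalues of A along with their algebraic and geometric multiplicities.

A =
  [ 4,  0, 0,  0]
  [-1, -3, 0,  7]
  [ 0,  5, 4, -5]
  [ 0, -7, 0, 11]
λ = 4: alg = 4, geom = 2

Step 1 — factor the characteristic polynomial to read off the algebraic multiplicities:
  χ_A(x) = (x - 4)^4

Step 2 — compute geometric multiplicities via the rank-nullity identity g(λ) = n − rank(A − λI):
  rank(A − (4)·I) = 2, so dim ker(A − (4)·I) = n − 2 = 2

Summary:
  λ = 4: algebraic multiplicity = 4, geometric multiplicity = 2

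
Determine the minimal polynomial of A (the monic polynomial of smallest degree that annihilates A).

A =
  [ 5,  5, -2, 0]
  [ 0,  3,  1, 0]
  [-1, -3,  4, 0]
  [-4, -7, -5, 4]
x^3 - 12*x^2 + 48*x - 64

The characteristic polynomial is χ_A(x) = (x - 4)^4, so the eigenvalues are known. The minimal polynomial is
  m_A(x) = Π_λ (x − λ)^{k_λ}
where k_λ is the size of the *largest* Jordan block for λ (equivalently, the smallest k with (A − λI)^k v = 0 for every generalised eigenvector v of λ).

  λ = 4: largest Jordan block has size 3, contributing (x − 4)^3

So m_A(x) = (x - 4)^3 = x^3 - 12*x^2 + 48*x - 64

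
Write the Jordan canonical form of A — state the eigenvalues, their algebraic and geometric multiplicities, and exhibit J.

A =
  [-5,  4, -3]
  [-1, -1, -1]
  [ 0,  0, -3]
J_3(-3)

The characteristic polynomial is
  det(x·I − A) = x^3 + 9*x^2 + 27*x + 27 = (x + 3)^3

Eigenvalues and multiplicities (the geometric multiplicity of λ is n − rank(A − λI), which equals the number of Jordan blocks for λ):
  λ = -3: algebraic multiplicity = 3, geometric multiplicity = 1

Determining the block sizes for each eigenvalue:
  λ = -3: one block (gm = 1), so the single block has size am = 3 → block sizes [3]

Assembling the blocks gives a Jordan form
J =
  [-3,  1,  0]
  [ 0, -3,  1]
  [ 0,  0, -3]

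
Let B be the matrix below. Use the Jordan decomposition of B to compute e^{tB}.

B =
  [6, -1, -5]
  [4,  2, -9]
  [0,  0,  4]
e^{tB} =
  [2*t*exp(4*t) + exp(4*t), -t*exp(4*t), -t^2*exp(4*t)/2 - 5*t*exp(4*t)]
  [4*t*exp(4*t), -2*t*exp(4*t) + exp(4*t), -t^2*exp(4*t) - 9*t*exp(4*t)]
  [0, 0, exp(4*t)]

Strategy: write B = P · J · P⁻¹ where J is a Jordan canonical form, so e^{tB} = P · e^{tJ} · P⁻¹, and e^{tJ} can be computed block-by-block.

B has Jordan form
J =
  [4, 1, 0]
  [0, 4, 1]
  [0, 0, 4]
(up to reordering of blocks).

Per-block formulas:
  For a 3×3 Jordan block J_3(4): exp(t · J_3(4)) = e^(4t)·(I + t·N + (t^2/2)·N^2), where N is the 3×3 nilpotent shift.

After assembling e^{tJ} and conjugating by P, we get:

e^{tB} =
  [2*t*exp(4*t) + exp(4*t), -t*exp(4*t), -t^2*exp(4*t)/2 - 5*t*exp(4*t)]
  [4*t*exp(4*t), -2*t*exp(4*t) + exp(4*t), -t^2*exp(4*t) - 9*t*exp(4*t)]
  [0, 0, exp(4*t)]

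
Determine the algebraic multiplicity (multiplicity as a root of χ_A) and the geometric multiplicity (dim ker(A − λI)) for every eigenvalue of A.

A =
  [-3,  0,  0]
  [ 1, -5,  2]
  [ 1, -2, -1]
λ = -3: alg = 3, geom = 2

Step 1 — factor the characteristic polynomial to read off the algebraic multiplicities:
  χ_A(x) = (x + 3)^3

Step 2 — compute geometric multiplicities via the rank-nullity identity g(λ) = n − rank(A − λI):
  rank(A − (-3)·I) = 1, so dim ker(A − (-3)·I) = n − 1 = 2

Summary:
  λ = -3: algebraic multiplicity = 3, geometric multiplicity = 2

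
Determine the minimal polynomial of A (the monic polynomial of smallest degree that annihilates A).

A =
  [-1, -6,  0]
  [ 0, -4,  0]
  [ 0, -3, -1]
x^2 + 5*x + 4

The characteristic polynomial is χ_A(x) = (x + 1)^2*(x + 4), so the eigenvalues are known. The minimal polynomial is
  m_A(x) = Π_λ (x − λ)^{k_λ}
where k_λ is the size of the *largest* Jordan block for λ (equivalently, the smallest k with (A − λI)^k v = 0 for every generalised eigenvector v of λ).

  λ = -4: largest Jordan block has size 1, contributing (x + 4)
  λ = -1: largest Jordan block has size 1, contributing (x + 1)

So m_A(x) = (x + 1)*(x + 4) = x^2 + 5*x + 4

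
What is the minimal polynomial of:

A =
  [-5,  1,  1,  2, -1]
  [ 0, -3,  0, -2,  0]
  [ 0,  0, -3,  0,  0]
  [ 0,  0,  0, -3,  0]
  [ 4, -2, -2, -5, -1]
x^3 + 9*x^2 + 27*x + 27

The characteristic polynomial is χ_A(x) = (x + 3)^5, so the eigenvalues are known. The minimal polynomial is
  m_A(x) = Π_λ (x − λ)^{k_λ}
where k_λ is the size of the *largest* Jordan block for λ (equivalently, the smallest k with (A − λI)^k v = 0 for every generalised eigenvector v of λ).

  λ = -3: largest Jordan block has size 3, contributing (x + 3)^3

So m_A(x) = (x + 3)^3 = x^3 + 9*x^2 + 27*x + 27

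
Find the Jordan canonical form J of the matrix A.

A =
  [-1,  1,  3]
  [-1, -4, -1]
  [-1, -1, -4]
J_3(-3)

The characteristic polynomial is
  det(x·I − A) = x^3 + 9*x^2 + 27*x + 27 = (x + 3)^3

Eigenvalues and multiplicities (the geometric multiplicity of λ is n − rank(A − λI), which equals the number of Jordan blocks for λ):
  λ = -3: algebraic multiplicity = 3, geometric multiplicity = 1

Determining the block sizes for each eigenvalue:
  λ = -3: one block (gm = 1), so the single block has size am = 3 → block sizes [3]

Assembling the blocks gives a Jordan form
J =
  [-3,  1,  0]
  [ 0, -3,  1]
  [ 0,  0, -3]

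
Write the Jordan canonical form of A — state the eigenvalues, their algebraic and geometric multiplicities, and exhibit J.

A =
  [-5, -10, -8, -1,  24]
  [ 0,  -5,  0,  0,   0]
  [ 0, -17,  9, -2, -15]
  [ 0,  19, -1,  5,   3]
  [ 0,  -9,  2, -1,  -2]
J_1(-5) ⊕ J_1(-5) ⊕ J_3(4)

The characteristic polynomial is
  det(x·I − A) = x^5 - 2*x^4 - 47*x^3 + 116*x^2 + 560*x - 1600 = (x - 4)^3*(x + 5)^2

Eigenvalues and multiplicities (the geometric multiplicity of λ is n − rank(A − λI), which equals the number of Jordan blocks for λ):
  λ = -5: algebraic multiplicity = 2, geometric multiplicity = 2
  λ = 4: algebraic multiplicity = 3, geometric multiplicity = 1

Determining the block sizes for each eigenvalue:
  λ = -5: gm = am = 2, so every block has size 1 → block sizes [1, 1]
  λ = 4: one block (gm = 1), so the single block has size am = 3 → block sizes [3]

Assembling the blocks gives a Jordan form
J =
  [-5,  0, 0, 0, 0]
  [ 0, -5, 0, 0, 0]
  [ 0,  0, 4, 1, 0]
  [ 0,  0, 0, 4, 1]
  [ 0,  0, 0, 0, 4]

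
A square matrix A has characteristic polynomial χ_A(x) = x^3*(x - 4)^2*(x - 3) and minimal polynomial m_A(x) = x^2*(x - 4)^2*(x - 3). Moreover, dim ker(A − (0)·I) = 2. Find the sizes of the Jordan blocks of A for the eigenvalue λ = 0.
Block sizes for λ = 0: [2, 1]

Step 1 — from the characteristic polynomial, algebraic multiplicity of λ = 0 is 3. From dim ker(A − (0)·I) = 2, there are exactly 2 Jordan blocks for λ = 0.
Step 2 — from the minimal polynomial, the factor (x − 0)^2 tells us the largest block for λ = 0 has size 2.
Step 3 — with total size 3, 2 blocks, and largest block 2, the block sizes (in nonincreasing order) are [2, 1].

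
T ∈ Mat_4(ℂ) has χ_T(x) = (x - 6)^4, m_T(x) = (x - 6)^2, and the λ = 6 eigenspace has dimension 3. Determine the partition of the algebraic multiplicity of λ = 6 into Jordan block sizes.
Block sizes for λ = 6: [2, 1, 1]

Step 1 — from the characteristic polynomial, algebraic multiplicity of λ = 6 is 4. From dim ker(T − (6)·I) = 3, there are exactly 3 Jordan blocks for λ = 6.
Step 2 — from the minimal polynomial, the factor (x − 6)^2 tells us the largest block for λ = 6 has size 2.
Step 3 — with total size 4, 3 blocks, and largest block 2, the block sizes (in nonincreasing order) are [2, 1, 1].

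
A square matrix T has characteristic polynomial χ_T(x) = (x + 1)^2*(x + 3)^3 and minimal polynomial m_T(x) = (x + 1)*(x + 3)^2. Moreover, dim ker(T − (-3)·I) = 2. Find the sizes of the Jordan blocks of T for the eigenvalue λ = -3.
Block sizes for λ = -3: [2, 1]

Step 1 — from the characteristic polynomial, algebraic multiplicity of λ = -3 is 3. From dim ker(T − (-3)·I) = 2, there are exactly 2 Jordan blocks for λ = -3.
Step 2 — from the minimal polynomial, the factor (x + 3)^2 tells us the largest block for λ = -3 has size 2.
Step 3 — with total size 3, 2 blocks, and largest block 2, the block sizes (in nonincreasing order) are [2, 1].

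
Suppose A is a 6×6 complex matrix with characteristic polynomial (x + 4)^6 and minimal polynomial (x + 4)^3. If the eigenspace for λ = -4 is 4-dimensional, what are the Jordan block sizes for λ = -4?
Block sizes for λ = -4: [3, 1, 1, 1]

Step 1 — from the characteristic polynomial, algebraic multiplicity of λ = -4 is 6. From dim ker(A − (-4)·I) = 4, there are exactly 4 Jordan blocks for λ = -4.
Step 2 — from the minimal polynomial, the factor (x + 4)^3 tells us the largest block for λ = -4 has size 3.
Step 3 — with total size 6, 4 blocks, and largest block 3, the block sizes (in nonincreasing order) are [3, 1, 1, 1].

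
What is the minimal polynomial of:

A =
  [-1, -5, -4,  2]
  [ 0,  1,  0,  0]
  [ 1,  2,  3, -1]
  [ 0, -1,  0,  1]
x^2 - 2*x + 1

The characteristic polynomial is χ_A(x) = (x - 1)^4, so the eigenvalues are known. The minimal polynomial is
  m_A(x) = Π_λ (x − λ)^{k_λ}
where k_λ is the size of the *largest* Jordan block for λ (equivalently, the smallest k with (A − λI)^k v = 0 for every generalised eigenvector v of λ).

  λ = 1: largest Jordan block has size 2, contributing (x − 1)^2

So m_A(x) = (x - 1)^2 = x^2 - 2*x + 1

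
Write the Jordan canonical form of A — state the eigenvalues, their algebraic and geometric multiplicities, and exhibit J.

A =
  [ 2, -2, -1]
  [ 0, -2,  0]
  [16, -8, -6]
J_2(-2) ⊕ J_1(-2)

The characteristic polynomial is
  det(x·I − A) = x^3 + 6*x^2 + 12*x + 8 = (x + 2)^3

Eigenvalues and multiplicities (the geometric multiplicity of λ is n − rank(A − λI), which equals the number of Jordan blocks for λ):
  λ = -2: algebraic multiplicity = 3, geometric multiplicity = 2

Determining the block sizes for each eigenvalue:
  λ = -2: 2 blocks summing to 3 forces exactly one block of size 2 and the rest size 1 → block sizes [2, 1]

Assembling the blocks gives a Jordan form
J =
  [-2,  1,  0]
  [ 0, -2,  0]
  [ 0,  0, -2]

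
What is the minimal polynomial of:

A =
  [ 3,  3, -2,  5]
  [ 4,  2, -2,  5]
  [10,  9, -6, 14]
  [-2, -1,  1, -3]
x^3 + 3*x^2 + 3*x + 1

The characteristic polynomial is χ_A(x) = (x + 1)^4, so the eigenvalues are known. The minimal polynomial is
  m_A(x) = Π_λ (x − λ)^{k_λ}
where k_λ is the size of the *largest* Jordan block for λ (equivalently, the smallest k with (A − λI)^k v = 0 for every generalised eigenvector v of λ).

  λ = -1: largest Jordan block has size 3, contributing (x + 1)^3

So m_A(x) = (x + 1)^3 = x^3 + 3*x^2 + 3*x + 1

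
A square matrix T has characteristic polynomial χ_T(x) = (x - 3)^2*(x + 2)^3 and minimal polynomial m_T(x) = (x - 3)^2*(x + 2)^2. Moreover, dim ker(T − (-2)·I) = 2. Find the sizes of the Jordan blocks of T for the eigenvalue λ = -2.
Block sizes for λ = -2: [2, 1]

Step 1 — from the characteristic polynomial, algebraic multiplicity of λ = -2 is 3. From dim ker(T − (-2)·I) = 2, there are exactly 2 Jordan blocks for λ = -2.
Step 2 — from the minimal polynomial, the factor (x + 2)^2 tells us the largest block for λ = -2 has size 2.
Step 3 — with total size 3, 2 blocks, and largest block 2, the block sizes (in nonincreasing order) are [2, 1].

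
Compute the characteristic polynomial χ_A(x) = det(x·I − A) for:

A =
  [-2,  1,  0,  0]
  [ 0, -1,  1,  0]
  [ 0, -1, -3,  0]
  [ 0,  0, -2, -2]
x^4 + 8*x^3 + 24*x^2 + 32*x + 16

Expanding det(x·I − A) (e.g. by cofactor expansion or by noting that A is similar to its Jordan form J, which has the same characteristic polynomial as A) gives
  χ_A(x) = x^4 + 8*x^3 + 24*x^2 + 32*x + 16
which factors as (x + 2)^4. The eigenvalues (with algebraic multiplicities) are λ = -2 with multiplicity 4.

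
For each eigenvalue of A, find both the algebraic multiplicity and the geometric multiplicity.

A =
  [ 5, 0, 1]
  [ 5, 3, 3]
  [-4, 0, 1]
λ = 3: alg = 3, geom = 1

Step 1 — factor the characteristic polynomial to read off the algebraic multiplicities:
  χ_A(x) = (x - 3)^3

Step 2 — compute geometric multiplicities via the rank-nullity identity g(λ) = n − rank(A − λI):
  rank(A − (3)·I) = 2, so dim ker(A − (3)·I) = n − 2 = 1

Summary:
  λ = 3: algebraic multiplicity = 3, geometric multiplicity = 1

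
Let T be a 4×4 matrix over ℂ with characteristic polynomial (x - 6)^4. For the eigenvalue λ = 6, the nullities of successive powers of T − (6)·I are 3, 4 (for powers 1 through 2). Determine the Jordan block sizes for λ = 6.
Block sizes for λ = 6: [2, 1, 1]

From the dimensions of kernels of powers, the number of Jordan blocks of size at least j is d_j − d_{j−1} where d_j = dim ker(N^j) (with d_0 = 0). Computing the differences gives [3, 1].
The number of blocks of size exactly k is (#blocks of size ≥ k) − (#blocks of size ≥ k + 1), so the partition is: 2 block(s) of size 1, 1 block(s) of size 2.
In nonincreasing order the block sizes are [2, 1, 1].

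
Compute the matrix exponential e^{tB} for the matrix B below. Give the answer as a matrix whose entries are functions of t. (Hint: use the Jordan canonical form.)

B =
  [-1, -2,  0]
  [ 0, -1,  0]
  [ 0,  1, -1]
e^{tB} =
  [exp(-t), -2*t*exp(-t), 0]
  [0, exp(-t), 0]
  [0, t*exp(-t), exp(-t)]

Strategy: write B = P · J · P⁻¹ where J is a Jordan canonical form, so e^{tB} = P · e^{tJ} · P⁻¹, and e^{tJ} can be computed block-by-block.

B has Jordan form
J =
  [-1,  1,  0]
  [ 0, -1,  0]
  [ 0,  0, -1]
(up to reordering of blocks).

Per-block formulas:
  For a 1×1 block at λ = -1: exp(t · [-1]) = [e^(-1t)].
  For a 2×2 Jordan block J_2(-1): exp(t · J_2(-1)) = e^(-1t)·(I + t·N), where N is the 2×2 nilpotent shift.

After assembling e^{tJ} and conjugating by P, we get:

e^{tB} =
  [exp(-t), -2*t*exp(-t), 0]
  [0, exp(-t), 0]
  [0, t*exp(-t), exp(-t)]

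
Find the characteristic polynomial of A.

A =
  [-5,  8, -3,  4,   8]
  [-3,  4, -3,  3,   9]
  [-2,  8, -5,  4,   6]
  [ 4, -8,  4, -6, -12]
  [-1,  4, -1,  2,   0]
x^5 + 12*x^4 + 57*x^3 + 134*x^2 + 156*x + 72

Expanding det(x·I − A) (e.g. by cofactor expansion or by noting that A is similar to its Jordan form J, which has the same characteristic polynomial as A) gives
  χ_A(x) = x^5 + 12*x^4 + 57*x^3 + 134*x^2 + 156*x + 72
which factors as (x + 2)^3*(x + 3)^2. The eigenvalues (with algebraic multiplicities) are λ = -3 with multiplicity 2, λ = -2 with multiplicity 3.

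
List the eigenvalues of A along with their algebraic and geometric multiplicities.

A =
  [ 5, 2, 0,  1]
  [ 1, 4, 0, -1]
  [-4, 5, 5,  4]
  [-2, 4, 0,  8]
λ = 5: alg = 2, geom = 1; λ = 6: alg = 2, geom = 2

Step 1 — factor the characteristic polynomial to read off the algebraic multiplicities:
  χ_A(x) = (x - 6)^2*(x - 5)^2

Step 2 — compute geometric multiplicities via the rank-nullity identity g(λ) = n − rank(A − λI):
  rank(A − (5)·I) = 3, so dim ker(A − (5)·I) = n − 3 = 1
  rank(A − (6)·I) = 2, so dim ker(A − (6)·I) = n − 2 = 2

Summary:
  λ = 5: algebraic multiplicity = 2, geometric multiplicity = 1
  λ = 6: algebraic multiplicity = 2, geometric multiplicity = 2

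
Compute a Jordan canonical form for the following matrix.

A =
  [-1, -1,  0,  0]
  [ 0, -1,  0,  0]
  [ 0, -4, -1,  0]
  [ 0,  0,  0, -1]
J_2(-1) ⊕ J_1(-1) ⊕ J_1(-1)

The characteristic polynomial is
  det(x·I − A) = x^4 + 4*x^3 + 6*x^2 + 4*x + 1 = (x + 1)^4

Eigenvalues and multiplicities (the geometric multiplicity of λ is n − rank(A − λI), which equals the number of Jordan blocks for λ):
  λ = -1: algebraic multiplicity = 4, geometric multiplicity = 3

Determining the block sizes for each eigenvalue:
  λ = -1: 3 blocks summing to 4 forces exactly one block of size 2 and the rest size 1 → block sizes [2, 1, 1]

Assembling the blocks gives a Jordan form
J =
  [-1,  1,  0,  0]
  [ 0, -1,  0,  0]
  [ 0,  0, -1,  0]
  [ 0,  0,  0, -1]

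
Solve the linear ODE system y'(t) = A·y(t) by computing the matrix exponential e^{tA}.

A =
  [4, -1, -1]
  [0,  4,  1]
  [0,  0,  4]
e^{tA} =
  [exp(4*t), -t*exp(4*t), -t^2*exp(4*t)/2 - t*exp(4*t)]
  [0, exp(4*t), t*exp(4*t)]
  [0, 0, exp(4*t)]

Strategy: write A = P · J · P⁻¹ where J is a Jordan canonical form, so e^{tA} = P · e^{tJ} · P⁻¹, and e^{tJ} can be computed block-by-block.

A has Jordan form
J =
  [4, 1, 0]
  [0, 4, 1]
  [0, 0, 4]
(up to reordering of blocks).

Per-block formulas:
  For a 3×3 Jordan block J_3(4): exp(t · J_3(4)) = e^(4t)·(I + t·N + (t^2/2)·N^2), where N is the 3×3 nilpotent shift.

After assembling e^{tJ} and conjugating by P, we get:

e^{tA} =
  [exp(4*t), -t*exp(4*t), -t^2*exp(4*t)/2 - t*exp(4*t)]
  [0, exp(4*t), t*exp(4*t)]
  [0, 0, exp(4*t)]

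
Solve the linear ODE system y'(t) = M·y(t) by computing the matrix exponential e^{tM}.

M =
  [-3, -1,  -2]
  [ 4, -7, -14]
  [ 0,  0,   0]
e^{tM} =
  [2*t*exp(-5*t) + exp(-5*t), -t*exp(-5*t), -2*t*exp(-5*t)]
  [4*t*exp(-5*t), -2*t*exp(-5*t) + exp(-5*t), -4*t*exp(-5*t) - 2 + 2*exp(-5*t)]
  [0, 0, 1]

Strategy: write M = P · J · P⁻¹ where J is a Jordan canonical form, so e^{tM} = P · e^{tJ} · P⁻¹, and e^{tJ} can be computed block-by-block.

M has Jordan form
J =
  [-5,  1, 0]
  [ 0, -5, 0]
  [ 0,  0, 0]
(up to reordering of blocks).

Per-block formulas:
  For a 2×2 Jordan block J_2(-5): exp(t · J_2(-5)) = e^(-5t)·(I + t·N), where N is the 2×2 nilpotent shift.
  For a 1×1 block at λ = 0: exp(t · [0]) = [e^(0t)].

After assembling e^{tJ} and conjugating by P, we get:

e^{tM} =
  [2*t*exp(-5*t) + exp(-5*t), -t*exp(-5*t), -2*t*exp(-5*t)]
  [4*t*exp(-5*t), -2*t*exp(-5*t) + exp(-5*t), -4*t*exp(-5*t) - 2 + 2*exp(-5*t)]
  [0, 0, 1]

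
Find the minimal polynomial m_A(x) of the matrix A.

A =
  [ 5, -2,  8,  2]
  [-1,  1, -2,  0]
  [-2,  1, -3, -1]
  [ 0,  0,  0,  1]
x^3 - 3*x^2 + 3*x - 1

The characteristic polynomial is χ_A(x) = (x - 1)^4, so the eigenvalues are known. The minimal polynomial is
  m_A(x) = Π_λ (x − λ)^{k_λ}
where k_λ is the size of the *largest* Jordan block for λ (equivalently, the smallest k with (A − λI)^k v = 0 for every generalised eigenvector v of λ).

  λ = 1: largest Jordan block has size 3, contributing (x − 1)^3

So m_A(x) = (x - 1)^3 = x^3 - 3*x^2 + 3*x - 1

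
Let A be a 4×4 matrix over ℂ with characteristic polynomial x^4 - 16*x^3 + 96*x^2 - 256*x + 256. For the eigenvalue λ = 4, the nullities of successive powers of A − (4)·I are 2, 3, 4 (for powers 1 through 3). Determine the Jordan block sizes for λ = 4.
Block sizes for λ = 4: [3, 1]

From the dimensions of kernels of powers, the number of Jordan blocks of size at least j is d_j − d_{j−1} where d_j = dim ker(N^j) (with d_0 = 0). Computing the differences gives [2, 1, 1].
The number of blocks of size exactly k is (#blocks of size ≥ k) − (#blocks of size ≥ k + 1), so the partition is: 1 block(s) of size 1, 1 block(s) of size 3.
In nonincreasing order the block sizes are [3, 1].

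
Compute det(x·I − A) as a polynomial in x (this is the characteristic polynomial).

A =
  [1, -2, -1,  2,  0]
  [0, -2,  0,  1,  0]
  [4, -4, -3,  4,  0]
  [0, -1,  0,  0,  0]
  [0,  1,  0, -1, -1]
x^5 + 5*x^4 + 10*x^3 + 10*x^2 + 5*x + 1

Expanding det(x·I − A) (e.g. by cofactor expansion or by noting that A is similar to its Jordan form J, which has the same characteristic polynomial as A) gives
  χ_A(x) = x^5 + 5*x^4 + 10*x^3 + 10*x^2 + 5*x + 1
which factors as (x + 1)^5. The eigenvalues (with algebraic multiplicities) are λ = -1 with multiplicity 5.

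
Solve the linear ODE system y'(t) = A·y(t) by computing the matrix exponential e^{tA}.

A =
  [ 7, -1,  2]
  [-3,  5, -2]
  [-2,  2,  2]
e^{tA} =
  [-t*exp(4*t) + 2*exp(6*t) - exp(4*t), -t*exp(4*t), exp(6*t) - exp(4*t)]
  [t*exp(4*t) - 2*exp(6*t) + 2*exp(4*t), t*exp(4*t) + exp(4*t), -exp(6*t) + exp(4*t)]
  [2*t*exp(4*t) - 2*exp(6*t) + 2*exp(4*t), 2*t*exp(4*t), -exp(6*t) + 2*exp(4*t)]

Strategy: write A = P · J · P⁻¹ where J is a Jordan canonical form, so e^{tA} = P · e^{tJ} · P⁻¹, and e^{tJ} can be computed block-by-block.

A has Jordan form
J =
  [4, 1, 0]
  [0, 4, 0]
  [0, 0, 6]
(up to reordering of blocks).

Per-block formulas:
  For a 1×1 block at λ = 6: exp(t · [6]) = [e^(6t)].
  For a 2×2 Jordan block J_2(4): exp(t · J_2(4)) = e^(4t)·(I + t·N), where N is the 2×2 nilpotent shift.

After assembling e^{tJ} and conjugating by P, we get:

e^{tA} =
  [-t*exp(4*t) + 2*exp(6*t) - exp(4*t), -t*exp(4*t), exp(6*t) - exp(4*t)]
  [t*exp(4*t) - 2*exp(6*t) + 2*exp(4*t), t*exp(4*t) + exp(4*t), -exp(6*t) + exp(4*t)]
  [2*t*exp(4*t) - 2*exp(6*t) + 2*exp(4*t), 2*t*exp(4*t), -exp(6*t) + 2*exp(4*t)]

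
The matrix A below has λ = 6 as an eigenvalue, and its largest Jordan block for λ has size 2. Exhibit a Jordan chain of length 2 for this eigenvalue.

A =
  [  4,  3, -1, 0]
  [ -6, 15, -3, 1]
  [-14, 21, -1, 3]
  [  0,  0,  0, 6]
A Jordan chain for λ = 6 of length 2:
v_1 = (-2, -6, -14, 0)ᵀ
v_2 = (1, 0, 0, 0)ᵀ

Let N = A − (6)·I. We want v_2 with N^2 v_2 = 0 but N^1 v_2 ≠ 0; then v_{j-1} := N · v_j for j = 2, …, 2.

Pick v_2 = (1, 0, 0, 0)ᵀ.
Then v_1 = N · v_2 = (-2, -6, -14, 0)ᵀ.

Sanity check: (A − (6)·I) v_1 = (0, 0, 0, 0)ᵀ = 0. ✓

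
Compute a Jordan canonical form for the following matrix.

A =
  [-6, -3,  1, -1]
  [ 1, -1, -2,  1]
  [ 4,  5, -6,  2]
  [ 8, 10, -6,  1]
J_3(-3) ⊕ J_1(-3)

The characteristic polynomial is
  det(x·I − A) = x^4 + 12*x^3 + 54*x^2 + 108*x + 81 = (x + 3)^4

Eigenvalues and multiplicities (the geometric multiplicity of λ is n − rank(A − λI), which equals the number of Jordan blocks for λ):
  λ = -3: algebraic multiplicity = 4, geometric multiplicity = 2

Determining the block sizes for each eigenvalue:
  λ = -3: with am = 4 and gm = 2, the partition is not yet determined (e.g. several partitions of 4 into 2 parts exist). Let N = A − (-3)·I. Computing rank(N^1) = 2, rank(N^2) = 1, rank(N^3) = 0; the number of blocks of size ≥ j is rank(N^{j−1}) − rank(N^j), giving [2, 1, 1]. So we have 1 block(s) of size 3, 1 block(s) of size 1 → block sizes [3, 1]

Assembling the blocks gives a Jordan form
J =
  [-3,  1,  0,  0]
  [ 0, -3,  1,  0]
  [ 0,  0, -3,  0]
  [ 0,  0,  0, -3]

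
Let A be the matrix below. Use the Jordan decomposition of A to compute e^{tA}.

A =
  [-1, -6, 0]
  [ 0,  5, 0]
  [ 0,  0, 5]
e^{tA} =
  [exp(-t), -exp(5*t) + exp(-t), 0]
  [0, exp(5*t), 0]
  [0, 0, exp(5*t)]

Strategy: write A = P · J · P⁻¹ where J is a Jordan canonical form, so e^{tA} = P · e^{tJ} · P⁻¹, and e^{tJ} can be computed block-by-block.

A has Jordan form
J =
  [-1, 0, 0]
  [ 0, 5, 0]
  [ 0, 0, 5]
(up to reordering of blocks).

Per-block formulas:
  For a 1×1 block at λ = 5: exp(t · [5]) = [e^(5t)].
  For a 1×1 block at λ = -1: exp(t · [-1]) = [e^(-1t)].

After assembling e^{tJ} and conjugating by P, we get:

e^{tA} =
  [exp(-t), -exp(5*t) + exp(-t), 0]
  [0, exp(5*t), 0]
  [0, 0, exp(5*t)]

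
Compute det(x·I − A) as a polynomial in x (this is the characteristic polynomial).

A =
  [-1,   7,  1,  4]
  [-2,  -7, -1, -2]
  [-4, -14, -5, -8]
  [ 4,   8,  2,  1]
x^4 + 12*x^3 + 54*x^2 + 108*x + 81

Expanding det(x·I − A) (e.g. by cofactor expansion or by noting that A is similar to its Jordan form J, which has the same characteristic polynomial as A) gives
  χ_A(x) = x^4 + 12*x^3 + 54*x^2 + 108*x + 81
which factors as (x + 3)^4. The eigenvalues (with algebraic multiplicities) are λ = -3 with multiplicity 4.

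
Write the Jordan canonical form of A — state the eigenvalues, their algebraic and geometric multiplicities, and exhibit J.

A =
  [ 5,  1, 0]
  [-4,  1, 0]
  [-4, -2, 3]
J_2(3) ⊕ J_1(3)

The characteristic polynomial is
  det(x·I − A) = x^3 - 9*x^2 + 27*x - 27 = (x - 3)^3

Eigenvalues and multiplicities (the geometric multiplicity of λ is n − rank(A − λI), which equals the number of Jordan blocks for λ):
  λ = 3: algebraic multiplicity = 3, geometric multiplicity = 2

Determining the block sizes for each eigenvalue:
  λ = 3: 2 blocks summing to 3 forces exactly one block of size 2 and the rest size 1 → block sizes [2, 1]

Assembling the blocks gives a Jordan form
J =
  [3, 1, 0]
  [0, 3, 0]
  [0, 0, 3]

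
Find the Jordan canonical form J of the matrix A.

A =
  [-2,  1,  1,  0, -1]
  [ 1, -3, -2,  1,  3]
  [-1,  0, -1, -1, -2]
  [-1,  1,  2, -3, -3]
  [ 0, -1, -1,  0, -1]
J_2(-2) ⊕ J_2(-2) ⊕ J_1(-2)

The characteristic polynomial is
  det(x·I − A) = x^5 + 10*x^4 + 40*x^3 + 80*x^2 + 80*x + 32 = (x + 2)^5

Eigenvalues and multiplicities (the geometric multiplicity of λ is n − rank(A − λI), which equals the number of Jordan blocks for λ):
  λ = -2: algebraic multiplicity = 5, geometric multiplicity = 3

Determining the block sizes for each eigenvalue:
  λ = -2: with am = 5 and gm = 3, the partition is not yet determined (e.g. several partitions of 5 into 3 parts exist). Let N = A − (-2)·I. Computing rank(N^1) = 2, rank(N^2) = 0; the number of blocks of size ≥ j is rank(N^{j−1}) − rank(N^j), giving [3, 2]. So we have 2 block(s) of size 2, 1 block(s) of size 1 → block sizes [2, 2, 1]

Assembling the blocks gives a Jordan form
J =
  [-2,  1,  0,  0,  0]
  [ 0, -2,  0,  0,  0]
  [ 0,  0, -2,  1,  0]
  [ 0,  0,  0, -2,  0]
  [ 0,  0,  0,  0, -2]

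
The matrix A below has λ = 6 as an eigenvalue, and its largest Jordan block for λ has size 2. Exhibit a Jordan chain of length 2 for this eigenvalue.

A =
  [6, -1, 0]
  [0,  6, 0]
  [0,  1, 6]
A Jordan chain for λ = 6 of length 2:
v_1 = (-1, 0, 1)ᵀ
v_2 = (0, 1, 0)ᵀ

Let N = A − (6)·I. We want v_2 with N^2 v_2 = 0 but N^1 v_2 ≠ 0; then v_{j-1} := N · v_j for j = 2, …, 2.

Pick v_2 = (0, 1, 0)ᵀ.
Then v_1 = N · v_2 = (-1, 0, 1)ᵀ.

Sanity check: (A − (6)·I) v_1 = (0, 0, 0)ᵀ = 0. ✓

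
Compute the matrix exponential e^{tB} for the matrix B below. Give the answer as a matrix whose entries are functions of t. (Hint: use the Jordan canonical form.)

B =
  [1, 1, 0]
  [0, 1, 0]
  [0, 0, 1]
e^{tB} =
  [exp(t), t*exp(t), 0]
  [0, exp(t), 0]
  [0, 0, exp(t)]

Strategy: write B = P · J · P⁻¹ where J is a Jordan canonical form, so e^{tB} = P · e^{tJ} · P⁻¹, and e^{tJ} can be computed block-by-block.

B has Jordan form
J =
  [1, 1, 0]
  [0, 1, 0]
  [0, 0, 1]
(up to reordering of blocks).

Per-block formulas:
  For a 2×2 Jordan block J_2(1): exp(t · J_2(1)) = e^(1t)·(I + t·N), where N is the 2×2 nilpotent shift.
  For a 1×1 block at λ = 1: exp(t · [1]) = [e^(1t)].

After assembling e^{tJ} and conjugating by P, we get:

e^{tB} =
  [exp(t), t*exp(t), 0]
  [0, exp(t), 0]
  [0, 0, exp(t)]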